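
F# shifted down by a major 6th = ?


Solution.
major 6th: 6 letter names, 9 semitones
Letter: F - 5 → A
Pitch: F# - 9 semitones, spelled as an A → A
= A


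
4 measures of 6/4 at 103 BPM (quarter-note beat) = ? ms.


Reasoning:
Quarter-note beat duration = 60000 / 103 ms
Beats per measure (6/4) = 6
One measure = 6 × 60000 / 103 = 360000 / 103 ms
4 measures = 4 × 360000 / 103 = 1440000 / 103
= 13980.6 ms


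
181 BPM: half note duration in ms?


Working:
One quarter-note beat = 60000 / BPM = 60000 / 181 ms
Half note = 2 × quarter note
Duration = 2 × 60000 / 181 = 120000 / 181
= 663.0 ms


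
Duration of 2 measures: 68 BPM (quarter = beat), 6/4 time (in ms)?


Quarter-note beat duration = 60000 / 68 ms
Beats per measure (6/4) = 6
One measure = 6 × 60000 / 68 = 360000 / 68 ms
2 measures = 2 × 360000 / 68 = 720000 / 68
= 10588.2 ms


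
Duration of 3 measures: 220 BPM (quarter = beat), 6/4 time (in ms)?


Solution.
Quarter-note beat duration = 60000 / 220 ms
Beats per measure (6/4) = 6
One measure = 6 × 60000 / 220 = 360000 / 220 ms
3 measures = 3 × 360000 / 220 = 1080000 / 220
= 4909.1 ms


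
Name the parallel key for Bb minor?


Let's work it out.
Parallel keys share the same tonic but differ in mode
Bb minor → parallel is Bb major
= Bb major


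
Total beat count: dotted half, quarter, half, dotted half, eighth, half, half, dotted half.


Solution.
Beat values:
  dotted half = 3 beats
  quarter = 1 beat
  half = 2 beats
  dotted half = 3 beats
  eighth = 0.5 beats
  half = 2 beats
  half = 2 beats
  dotted half = 3 beats
Sum = 3 + 1 + 2 + 3 + 0.5 + 2 + 2 + 3
= 16.5 beats


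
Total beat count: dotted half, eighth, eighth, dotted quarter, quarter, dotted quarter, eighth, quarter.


Reasoning:
Beat values:
  dotted half = 3 beats
  eighth = 0.5 beats
  eighth = 0.5 beats
  dotted quarter = 1.5 beats
  quarter = 1 beat
  dotted quarter = 1.5 beats
  eighth = 0.5 beats
  quarter = 1 beat
Sum = 3 + 0.5 + 0.5 + 1.5 + 1 + 1.5 + 0.5 + 1
= 9.5 beats


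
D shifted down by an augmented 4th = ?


Let's work it out.
augmented 4th: 4 letter names, 6 semitones
Letter: D - 3 → A
Pitch: D - 6 semitones, spelled as an A → Ab
= Ab


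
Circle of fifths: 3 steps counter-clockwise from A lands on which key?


Let's work it out.
Each counter-clockwise step moves down a perfect 5th (= up a perfect 4th)
From A: A → D → G → C
= C


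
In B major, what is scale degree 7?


Let's work it out.
Major scale pattern: W-W-H-W-W-W-H (2-2-1-2-2-2-1 semitones)
Starting from B:
  B + 2 semitones → C#
  C# + 2 semitones → D#
  D# + 1 semitone → E
  E + 2 semitones → F#
  F# + 2 semitones → G#
  G# + 2 semitones → A#
  A# + 1 semitone → B
Scale: B C# D# E F# G# A#
Degree 7 = A#


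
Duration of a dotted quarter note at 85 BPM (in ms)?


Solution.
One quarter-note beat = 60000 / BPM = 60000 / 85 ms
Dotted quarter note = 3/2 × quarter note
Duration = 3/2 × 60000 / 85 = 90000 / 85
= 1058.8 ms


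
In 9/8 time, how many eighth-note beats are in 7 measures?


Reasoning:
Time signature 9/8: the bottom number 8 means the eighth note gets one count
The top number 9 means 9 eighth-note beats per measure
Total = 9 × 7 measures
= 63 eighth-note beats


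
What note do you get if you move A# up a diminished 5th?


Step by step:
diminished 5th: 5 letter names, 6 semitones
Letter: A + 4 → E
Pitch: A# + 6 semitones, spelled as an E → E
= E


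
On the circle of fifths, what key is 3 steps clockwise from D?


Each clockwise step on the circle of fifths moves up a perfect 5th
From D: D → A → E → B
= B


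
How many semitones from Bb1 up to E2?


Let's work it out.
Absolute semitone position = octave×12 + chromatic position
Bb1: 1×12 + 10 = 22
E2: 2×12 + 4 = 28
Difference = 28 - 22 = 6
= 6 semitones


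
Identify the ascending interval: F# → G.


Step by step:
Letter names: F → G spans 2 letter names → a 2nd
Semitones: F# → G = 1 half-step
A 2nd of 1 semitone is a minor 2nd
= minor 2nd


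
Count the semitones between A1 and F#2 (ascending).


Solution.
Absolute semitone position = octave×12 + chromatic position
A1: 1×12 + 9 = 21
F#2: 2×12 + 6 = 30
Difference = 30 - 21 = 9
= 9 semitones


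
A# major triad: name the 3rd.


Reasoning:
Major triad = root + major 3rd (4 semitones) + perfect 5th (7 semitones)
A triad on A# stacks thirds, so the chord tones use letter names A-C-E
Root: A#
Major 3rd above A#: C##
Perfect 5th above A#: E#
The 3rd = C##


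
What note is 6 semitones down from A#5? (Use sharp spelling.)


Let's work it out.
A#5: chromatic position 10 in octave 5 → absolute = 5×12 + 10 = 70
Transpose down 6: 70 - 6 = 64
64 = 5×12 + 4 → E in octave 5
Result = E5


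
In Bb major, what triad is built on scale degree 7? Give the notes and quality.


Bb major scale: Bb C D Eb F G A
Diatonic triad on degree 7 stacks scale notes 7, 2, 4: A C Eb
A→C = 3 semitones; A→Eb = 6 semitones → diminished triad
= A C Eb (diminished)


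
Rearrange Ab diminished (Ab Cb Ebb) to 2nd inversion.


Step by step:
Root position: Ab Cb Ebb
2nd inversion: move root and 3rd up an octave
Bass note: Ebb
Notes (bottom to top) = Ebb Ab Cb


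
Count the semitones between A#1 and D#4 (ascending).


Reasoning:
Absolute semitone position = octave×12 + chromatic position
A#1: 1×12 + 10 = 22
D#4: 4×12 + 3 = 51
Difference = 51 - 22 = 29
= 29 semitones


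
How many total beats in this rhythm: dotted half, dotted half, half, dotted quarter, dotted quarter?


Beat values:
  dotted half = 3 beats
  dotted half = 3 beats
  half = 2 beats
  dotted quarter = 1.5 beats
  dotted quarter = 1.5 beats
Sum = 3 + 3 + 2 + 1.5 + 1.5
= 11 beats


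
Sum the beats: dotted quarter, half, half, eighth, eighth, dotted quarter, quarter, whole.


Let's work it out.
Beat values:
  dotted quarter = 1.5 beats
  half = 2 beats
  half = 2 beats
  eighth = 0.5 beats
  eighth = 0.5 beats
  dotted quarter = 1.5 beats
  quarter = 1 beat
  whole = 4 beats
Sum = 1.5 + 2 + 2 + 0.5 + 0.5 + 1.5 + 1 + 4
= 13 beats


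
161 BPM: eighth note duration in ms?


One quarter-note beat = 60000 / BPM = 60000 / 161 ms
Eighth note = 1/2 × quarter note
Duration = 1/2 × 60000 / 161 = 30000 / 161
= 186.3 ms


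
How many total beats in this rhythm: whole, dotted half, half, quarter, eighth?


Solution.
Beat values:
  whole = 4 beats
  dotted half = 3 beats
  half = 2 beats
  quarter = 1 beat
  eighth = 0.5 beats
Sum = 4 + 3 + 2 + 1 + 0.5
= 10.5 beats


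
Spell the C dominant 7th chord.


Solution.
Dominant 7th chord = root + major 3rd + perfect 5th + minor 7th
Seventh chords stack in thirds, so the letter names are C-E-G-B
Root: C
Major 3rd above C: E
Perfect 5th above C: G
Minor 7th above C: Bb
Chord = C E G Bb


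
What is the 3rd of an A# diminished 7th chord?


Reasoning:
Diminished 7th chord = root + minor 3rd + diminished 5th + diminished 7th
Seventh chords stack in thirds, so the letter names are A-C-E-G
Root: A#
Minor 3rd above A#: C#
Diminished 5th above A#: E
Diminished 7th above A#: G
The 3rd = C#


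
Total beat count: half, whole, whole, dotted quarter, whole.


Reasoning:
Beat values:
  half = 2 beats
  whole = 4 beats
  whole = 4 beats
  dotted quarter = 1.5 beats
  whole = 4 beats
Sum = 2 + 4 + 4 + 1.5 + 4
= 15.5 beats


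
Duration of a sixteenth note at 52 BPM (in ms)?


One quarter-note beat = 60000 / BPM = 60000 / 52 ms
Sixteenth note = 1/4 × quarter note
Duration = 1/4 × 60000 / 52 = 15000 / 52
= 288.5 ms


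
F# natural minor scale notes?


Solution.
Natural minor scale pattern: W-H-W-W-H-W-W (2-1-2-2-1-2-2 semitones)
Starting from F#:
  F# + 2 semitones → G#
  G# + 1 semitone → A
  A + 2 semitones → B
  B + 2 semitones → C#
  C# + 1 semitone → D
  D + 2 semitones → E
  E + 2 semitones → F#
Scale = F# G# A B C# D E


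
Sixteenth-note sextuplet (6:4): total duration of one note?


Working:
Sextuplet: 6 notes occupy the space of 4 sixteenth notes
Space = 4 × 1/4 = 1 beat
Each sextuplet note = 1 / 6 = 1/6 beats
= 1/6 beats


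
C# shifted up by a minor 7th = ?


Solution.
minor 7th: 7 letter names, 10 semitones
Letter: C + 6 → B
Pitch: C# + 10 semitones, spelled as a B → B
= B


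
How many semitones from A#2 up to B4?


Reasoning:
Absolute semitone position = octave×12 + chromatic position
A#2: 2×12 + 10 = 34
B4: 4×12 + 11 = 59
Difference = 59 - 34 = 25
= 25 semitones


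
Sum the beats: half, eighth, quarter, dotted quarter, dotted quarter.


Beat values:
  half = 2 beats
  eighth = 0.5 beats
  quarter = 1 beat
  dotted quarter = 1.5 beats
  dotted quarter = 1.5 beats
Sum = 2 + 0.5 + 1 + 1.5 + 1.5
= 6.5 beats


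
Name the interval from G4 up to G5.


Working:
Letter names: G → G spans 8 letter names → an octave
Semitones: G4 → G5 = 12 half-steps
An octave of 12 semitones is a perfect octave
= perfect octave


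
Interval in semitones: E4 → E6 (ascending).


Absolute semitone position = octave×12 + chromatic position
E4: 4×12 + 4 = 52
E6: 6×12 + 4 = 76
Difference = 76 - 52 = 24
= 24 semitones


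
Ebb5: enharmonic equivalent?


Step by step:
Enharmonic notes sound the same pitch but are spelled with different letter names
Ebb and D name the same pitch class
= D5


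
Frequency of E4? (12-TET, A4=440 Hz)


Reasoning:
f = 440 × 2^(n/12) where n = semitones from A4
E4: -5 semitones from A4
f = 440 × 2^(-5/12)
f = 329.63 Hz


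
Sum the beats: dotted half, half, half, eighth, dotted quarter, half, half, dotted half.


Let's work it out.
Beat values:
  dotted half = 3 beats
  half = 2 beats
  half = 2 beats
  eighth = 0.5 beats
  dotted quarter = 1.5 beats
  half = 2 beats
  half = 2 beats
  dotted half = 3 beats
Sum = 3 + 2 + 2 + 0.5 + 1.5 + 2 + 2 + 3
= 16 beats


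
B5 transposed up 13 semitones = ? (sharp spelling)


B5: chromatic position 11 in octave 5 → absolute = 5×12 + 11 = 71
Transpose up 13: 71 + 13 = 84
84 = 7×12 + 0 → C in octave 7
Result = C7


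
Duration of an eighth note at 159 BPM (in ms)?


One quarter-note beat = 60000 / BPM = 60000 / 159 ms
Eighth note = 1/2 × quarter note
Duration = 1/2 × 60000 / 159 = 30000 / 159
= 188.7 ms


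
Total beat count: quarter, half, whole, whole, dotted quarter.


Let's work it out.
Beat values:
  quarter = 1 beat
  half = 2 beats
  whole = 4 beats
  whole = 4 beats
  dotted quarter = 1.5 beats
Sum = 1 + 2 + 4 + 4 + 1.5
= 12.5 beats


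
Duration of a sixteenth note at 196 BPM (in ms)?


Working:
One quarter-note beat = 60000 / BPM = 60000 / 196 ms
Sixteenth note = 1/4 × quarter note
Duration = 1/4 × 60000 / 196 = 15000 / 196
= 76.5 ms


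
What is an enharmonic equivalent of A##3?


Step by step:
Enharmonic notes sound the same pitch but are spelled with different letter names
A## and B name the same pitch class
= B3


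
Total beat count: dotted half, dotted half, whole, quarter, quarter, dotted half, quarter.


Solution.
Beat values:
  dotted half = 3 beats
  dotted half = 3 beats
  whole = 4 beats
  quarter = 1 beat
  quarter = 1 beat
  dotted half = 3 beats
  quarter = 1 beat
Sum = 3 + 3 + 4 + 1 + 1 + 3 + 1
= 16 beats


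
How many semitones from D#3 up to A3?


Step by step:
Absolute semitone position = octave×12 + chromatic position
D#3: 3×12 + 3 = 39
A3: 3×12 + 9 = 45
Difference = 45 - 39 = 6
= 6 semitones


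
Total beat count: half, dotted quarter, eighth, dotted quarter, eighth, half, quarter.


Beat values:
  half = 2 beats
  dotted quarter = 1.5 beats
  eighth = 0.5 beats
  dotted quarter = 1.5 beats
  eighth = 0.5 beats
  half = 2 beats
  quarter = 1 beat
Sum = 2 + 1.5 + 0.5 + 1.5 + 0.5 + 2 + 1
= 9 beats


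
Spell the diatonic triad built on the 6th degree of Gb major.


Solution.
Gb major scale: Gb Ab Bb Cb Db Eb F
Diatonic triad on degree 6 stacks scale notes 6, 1, 3: Eb Gb Bb
Eb→Gb = 3 semitones; Eb→Bb = 7 semitones → minor triad
= Eb Gb Bb (minor)


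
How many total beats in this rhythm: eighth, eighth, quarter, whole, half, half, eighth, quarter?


Working:
Beat values:
  eighth = 0.5 beats
  eighth = 0.5 beats
  quarter = 1 beat
  whole = 4 beats
  half = 2 beats
  half = 2 beats
  eighth = 0.5 beats
  quarter = 1 beat
Sum = 0.5 + 0.5 + 1 + 4 + 2 + 2 + 0.5 + 1
= 11.5 beats


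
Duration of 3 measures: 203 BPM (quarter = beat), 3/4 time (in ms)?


Reasoning:
Quarter-note beat duration = 60000 / 203 ms
Beats per measure (3/4) = 3
One measure = 3 × 60000 / 203 = 180000 / 203 ms
3 measures = 3 × 180000 / 203 = 540000 / 203
= 2660.1 ms


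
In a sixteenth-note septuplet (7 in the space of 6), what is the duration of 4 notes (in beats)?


Let's work it out.
Septuplet: 7 notes occupy the space of 6 sixteenth notes
Space = 6 × 1/4 = 3/2 beats
Each septuplet note = 3/2 / 7 = 3/14 beats
4 notes = 4 × 3/14 = 6/7
= 6/7 beats


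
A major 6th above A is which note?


Reasoning:
A 6th spans 6 letter names, so from A we land on F
A major 6th = 9 semitones above A
Spell F at that pitch: F#
= F#


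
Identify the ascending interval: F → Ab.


Reasoning:
Letter names: F → A spans 3 letter names → a 3rd
Semitones: F → Ab = 3 half-steps
A 3rd of 3 semitones is a minor 3rd
= minor 3rd


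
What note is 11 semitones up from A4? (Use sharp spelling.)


Let's work it out.
A4: chromatic position 9 in octave 4 → absolute = 4×12 + 9 = 57
Transpose up 11: 57 + 11 = 68
68 = 5×12 + 8 → G# in octave 5
Result = G#5


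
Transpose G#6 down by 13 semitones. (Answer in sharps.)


Solution.
G#6: chromatic position 8 in octave 6 → absolute = 6×12 + 8 = 80
Transpose down 13: 80 - 13 = 67
67 = 5×12 + 7 → G in octave 5
Result = G5


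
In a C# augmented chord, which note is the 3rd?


Augmented triad = root + major 3rd (4 semitones) + augmented 5th (8 semitones)
A triad on C# stacks thirds, so the chord tones use letter names C-E-G
Root: C#
Major 3rd above C#: E#
Augmented 5th above C#: G##
The 3rd = E#


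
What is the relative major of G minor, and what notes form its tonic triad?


Solution.
The relative major shares the key signature and is a minor 3rd above the minor tonic
A minor 3rd above G is Bb
→ relative major of G minor is Bb major
Tonic triad of Bb major = root + major 3rd + perfect 5th = Bb D F
= Bb major; triad = Bb D F


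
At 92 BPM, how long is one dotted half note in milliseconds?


One quarter-note beat = 60000 / BPM = 60000 / 92 ms
Dotted half note = 3 × quarter note
Duration = 3 × 60000 / 92 = 180000 / 92
= 1956.5 ms


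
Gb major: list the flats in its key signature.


Let's work it out.
Flat major keys: C(0), F(1), Bb(2), Eb(3), Ab(4), Db(5), Gb(6), Cb(7)
Gb major has 6 flats
Order of flats: Bb Eb Ab Db Gb Cb Fb → first 6: Bb, Eb, Ab, Db, Gb, Cb
= Bb, Eb, Ab, Db, Gb, Cb


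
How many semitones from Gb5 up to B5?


Let's work it out.
Absolute semitone position = octave×12 + chromatic position
Gb5: 5×12 + 6 = 66
B5: 5×12 + 11 = 71
Difference = 71 - 66 = 5
= 5 semitones


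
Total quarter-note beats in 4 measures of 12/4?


Time signature 12/4: the bottom number 4 means the quarter note gets one count
The top number 12 means 12 quarter-note beats per measure
Total = 12 × 4 measures
= 48 quarter-note beats


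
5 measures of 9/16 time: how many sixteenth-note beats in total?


Reasoning:
Time signature 9/16: the bottom number 16 means the sixteenth note gets one count
The top number 9 means 9 sixteenth-note beats per measure
Total = 9 × 5 measures
= 45 sixteenth-note beats


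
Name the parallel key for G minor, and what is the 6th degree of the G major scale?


Solution.
Parallel keys share the same tonic but differ in mode
G minor → parallel is G major
G major scale: G A B C D E F#
= G major; 6th degree = E


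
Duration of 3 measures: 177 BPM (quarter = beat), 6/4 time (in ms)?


Working:
Quarter-note beat duration = 60000 / 177 ms
Beats per measure (6/4) = 6
One measure = 6 × 60000 / 177 = 360000 / 177 ms
3 measures = 3 × 360000 / 177 = 1080000 / 177
= 6101.7 ms


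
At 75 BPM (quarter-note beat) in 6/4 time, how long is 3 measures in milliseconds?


Solution.
Quarter-note beat duration = 60000 / 75 ms
Beats per measure (6/4) = 6
One measure = 6 × 60000 / 75 = 360000 / 75 ms
3 measures = 3 × 360000 / 75 = 1080000 / 75
= 14400.0 ms


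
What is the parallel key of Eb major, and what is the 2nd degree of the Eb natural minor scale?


Solution.
Parallel keys share the same tonic but differ in mode
Eb major → parallel is Eb minor
Eb natural minor scale: Eb F Gb Ab Bb Cb Db
= Eb minor; 2nd degree = F


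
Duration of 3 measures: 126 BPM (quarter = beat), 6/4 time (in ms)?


Reasoning:
Quarter-note beat duration = 60000 / 126 ms
Beats per measure (6/4) = 6
One measure = 6 × 60000 / 126 = 360000 / 126 ms
3 measures = 3 × 360000 / 126 = 1080000 / 126
= 8571.4 ms


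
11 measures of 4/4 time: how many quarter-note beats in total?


Step by step:
Time signature 4/4: the bottom number 4 means the quarter note gets one count
The top number 4 means 4 quarter-note beats per measure
Total = 4 × 11 measures
= 44 quarter-note beats


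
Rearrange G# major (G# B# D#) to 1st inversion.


Step by step:
Root position: G# B# D#
1st inversion: move root up an octave
Bass note: B#
Notes (bottom to top) = B# D# G#


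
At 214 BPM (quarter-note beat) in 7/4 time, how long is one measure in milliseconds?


Quarter-note beat duration = 60000 / 214 ms
Beats per measure (7/4) = 7
One measure = 7 × 60000 / 214 = 420000 / 214 ms
= 1962.6 ms


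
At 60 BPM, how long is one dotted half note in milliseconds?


Reasoning:
One quarter-note beat = 60000 / BPM = 60000 / 60 ms
Dotted half note = 3 × quarter note
Duration = 3 × 60000 / 60 = 180000 / 60
= 3000.0 ms


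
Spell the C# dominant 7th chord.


Reasoning:
Dominant 7th chord = root + major 3rd + perfect 5th + minor 7th
Seventh chords stack in thirds, so the letter names are C-E-G-B
Root: C#
Major 3rd above C#: E#
Perfect 5th above C#: G#
Minor 7th above C#: B
Chord = C# E# G# B


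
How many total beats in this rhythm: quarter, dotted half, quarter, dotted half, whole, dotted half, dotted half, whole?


Step by step:
Beat values:
  quarter = 1 beat
  dotted half = 3 beats
  quarter = 1 beat
  dotted half = 3 beats
  whole = 4 beats
  dotted half = 3 beats
  dotted half = 3 beats
  whole = 4 beats
Sum = 1 + 3 + 1 + 3 + 4 + 3 + 3 + 4
= 22 beats


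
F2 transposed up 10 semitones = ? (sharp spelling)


Let's work it out.
F2: chromatic position 5 in octave 2 → absolute = 2×12 + 5 = 29
Transpose up 10: 29 + 10 = 39
39 = 3×12 + 3 → D# in octave 3
Result = D#3


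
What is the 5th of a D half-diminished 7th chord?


Half-diminished 7th chord = root + minor 3rd + diminished 5th + minor 7th
Seventh chords stack in thirds, so the letter names are D-F-A-C
Root: D
Minor 3rd above D: F
Diminished 5th above D: Ab
Minor 7th above D: C
The 5th = Ab


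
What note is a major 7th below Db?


Reasoning:
A 7th spans 7 letter names, so from D we land on E
A major 7th = 11 semitones below Db
Spell E at that pitch: Ebb
= Ebb


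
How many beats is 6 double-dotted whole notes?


Step by step:
Base whole note = 4 beats
Dot 1 adds half the previous value: +2
Dot 2 adds half the previous value: +1
One double-dotted whole = 4 + 2 + 1 = 7
6 of them = 6 × 7 = 42
= 42 beats


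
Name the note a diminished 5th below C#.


Reasoning:
A 5th spans 5 letter names, so from C we land on F
A diminished 5th = 6 semitones below C#
Spell F at that pitch: F##
= F##


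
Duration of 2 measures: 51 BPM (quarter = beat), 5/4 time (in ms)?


Quarter-note beat duration = 60000 / 51 ms
Beats per measure (5/4) = 5
One measure = 5 × 60000 / 51 = 300000 / 51 ms
2 measures = 2 × 300000 / 51 = 600000 / 51
= 11764.7 ms


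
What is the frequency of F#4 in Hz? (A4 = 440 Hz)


Reasoning:
f = 440 × 2^(n/12) where n = semitones from A4
F#4: -3 semitones from A4
f = 440 × 2^(-3/12)
f = 369.99 Hz


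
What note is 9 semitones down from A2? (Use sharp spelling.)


Solution.
A2: chromatic position 9 in octave 2 → absolute = 2×12 + 9 = 33
Transpose down 9: 33 - 9 = 24
24 = 2×12 + 0 → C in octave 2
Result = C2


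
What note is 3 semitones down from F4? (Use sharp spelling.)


Let's work it out.
F4: chromatic position 5 in octave 4 → absolute = 4×12 + 5 = 53
Transpose down 3: 53 - 3 = 50
50 = 4×12 + 2 → D in octave 4
Result = D4


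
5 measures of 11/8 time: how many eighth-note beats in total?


Reasoning:
Time signature 11/8: the bottom number 8 means the eighth note gets one count
The top number 11 means 11 eighth-note beats per measure
Total = 11 × 5 measures
= 55 eighth-note beats


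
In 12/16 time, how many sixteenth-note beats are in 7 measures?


Time signature 12/16: the bottom number 16 means the sixteenth note gets one count
The top number 12 means 12 sixteenth-note beats per measure
Total = 12 × 7 measures
= 84 sixteenth-note beats


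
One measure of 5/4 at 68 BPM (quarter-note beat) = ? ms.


Quarter-note beat duration = 60000 / 68 ms
Beats per measure (5/4) = 5
One measure = 5 × 60000 / 68 = 300000 / 68 ms
= 4411.8 ms


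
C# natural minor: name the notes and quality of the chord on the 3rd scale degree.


C# natural minor scale: C# D# E F# G# A B
Diatonic triad on degree 3 stacks scale notes 3, 5, 7: E G# B
E→G# = 4 semitones; E→B = 7 semitones → major triad
= E G# B (major)


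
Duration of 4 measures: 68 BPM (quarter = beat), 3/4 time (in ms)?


Reasoning:
Quarter-note beat duration = 60000 / 68 ms
Beats per measure (3/4) = 3
One measure = 3 × 60000 / 68 = 180000 / 68 ms
4 measures = 4 × 180000 / 68 = 720000 / 68
= 10588.2 ms


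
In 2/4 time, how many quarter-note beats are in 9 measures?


Solution.
Time signature 2/4: the bottom number 4 means the quarter note gets one count
The top number 2 means 2 quarter-note beats per measure
Total = 2 × 9 measures
= 18 quarter-note beats


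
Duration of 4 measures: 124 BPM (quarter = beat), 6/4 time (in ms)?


Working:
Quarter-note beat duration = 60000 / 124 ms
Beats per measure (6/4) = 6
One measure = 6 × 60000 / 124 = 360000 / 124 ms
4 measures = 4 × 360000 / 124 = 1440000 / 124
= 11612.9 ms


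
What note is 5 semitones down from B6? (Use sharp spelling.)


Solution.
B6: chromatic position 11 in octave 6 → absolute = 6×12 + 11 = 83
Transpose down 5: 83 - 5 = 78
78 = 6×12 + 6 → F# in octave 6
Result = F#6


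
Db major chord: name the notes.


Major triad = root + major 3rd (4 semitones) + perfect 5th (7 semitones)
A triad on Db stacks thirds, so the chord tones use letter names D-F-A
Root: Db
Major 3rd above Db: F
Perfect 5th above Db: Ab
Chord = Db F Ab


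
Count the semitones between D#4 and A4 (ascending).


Reasoning:
Absolute semitone position = octave×12 + chromatic position
D#4: 4×12 + 3 = 51
A4: 4×12 + 9 = 57
Difference = 57 - 51 = 6
= 6 semitones


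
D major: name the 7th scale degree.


Let's work it out.
Major scale pattern: W-W-H-W-W-W-H (2-2-1-2-2-2-1 semitones)
Starting from D:
  D + 2 semitones → E
  E + 2 semitones → F#
  F# + 1 semitone → G
  G + 2 semitones → A
  A + 2 semitones → B
  B + 2 semitones → C#
  C# + 1 semitone → D
Scale: D E F# G A B C#
Degree 7 = C#


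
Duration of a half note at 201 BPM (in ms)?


Reasoning:
One quarter-note beat = 60000 / BPM = 60000 / 201 ms
Half note = 2 × quarter note
Duration = 2 × 60000 / 201 = 120000 / 201
= 597.0 ms


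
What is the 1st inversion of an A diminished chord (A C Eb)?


Reasoning:
Root position: A C Eb
1st inversion: move root up an octave
Bass note: C
Notes (bottom to top) = C Eb A


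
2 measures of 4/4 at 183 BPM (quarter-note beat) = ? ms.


Quarter-note beat duration = 60000 / 183 ms
Beats per measure (4/4) = 4
One measure = 4 × 60000 / 183 = 240000 / 183 ms
2 measures = 2 × 240000 / 183 = 480000 / 183
= 2623.0 ms


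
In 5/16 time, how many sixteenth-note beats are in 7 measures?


Time signature 5/16: the bottom number 16 means the sixteenth note gets one count
The top number 5 means 5 sixteenth-note beats per measure
Total = 5 × 7 measures
= 35 sixteenth-note beats


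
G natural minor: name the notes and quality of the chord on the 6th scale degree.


Reasoning:
G natural minor scale: G A Bb C D Eb F
Diatonic triad on degree 6 stacks scale notes 6, 1, 3: Eb G Bb
Eb→G = 4 semitones; Eb→Bb = 7 semitones → major triad
= Eb G Bb (major)


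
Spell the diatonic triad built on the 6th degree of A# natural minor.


Let's work it out.
A# natural minor scale: A# B# C# D# E# F# G#
Diatonic triad on degree 6 stacks scale notes 6, 1, 3: F# A# C#
F#→A# = 4 semitones; F#→C# = 7 semitones → major triad
= F# A# C# (major)


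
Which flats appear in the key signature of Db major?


Working:
Flat major keys: C(0), F(1), Bb(2), Eb(3), Ab(4), Db(5), Gb(6), Cb(7)
Db major has 5 flats
Order of flats: Bb Eb Ab Db Gb Cb Fb → first 5: Bb, Eb, Ab, Db, Gb
= Bb, Eb, Ab, Db, Gb


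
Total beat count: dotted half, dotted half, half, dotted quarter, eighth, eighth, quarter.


Reasoning:
Beat values:
  dotted half = 3 beats
  dotted half = 3 beats
  half = 2 beats
  dotted quarter = 1.5 beats
  eighth = 0.5 beats
  eighth = 0.5 beats
  quarter = 1 beat
Sum = 3 + 3 + 2 + 1.5 + 0.5 + 0.5 + 1
= 11.5 beats


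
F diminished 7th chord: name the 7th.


Solution.
Diminished 7th chord = root + minor 3rd + diminished 5th + diminished 7th
Seventh chords stack in thirds, so the letter names are F-A-C-E
Root: F
Minor 3rd above F: Ab
Diminished 5th above F: Cb
Diminished 7th above F: Ebb
The 7th = Ebb


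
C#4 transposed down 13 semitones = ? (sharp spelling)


Step by step:
C#4: chromatic position 1 in octave 4 → absolute = 4×12 + 1 = 49
Transpose down 13: 49 - 13 = 36
36 = 3×12 + 0 → C in octave 3
Result = C3


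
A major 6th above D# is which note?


Step by step:
A 6th spans 6 letter names, so from D we land on B
A major 6th = 9 semitones above D#
Spell B at that pitch: B#
= B#


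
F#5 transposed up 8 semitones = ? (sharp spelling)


Let's work it out.
F#5: chromatic position 6 in octave 5 → absolute = 5×12 + 6 = 66
Transpose up 8: 66 + 8 = 74
74 = 6×12 + 2 → D in octave 6
Result = D6


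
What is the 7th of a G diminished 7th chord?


Working:
Diminished 7th chord = root + minor 3rd + diminished 5th + diminished 7th
Seventh chords stack in thirds, so the letter names are G-B-D-F
Root: G
Minor 3rd above G: Bb
Diminished 5th above G: Db
Diminished 7th above G: Fb
The 7th = Fb


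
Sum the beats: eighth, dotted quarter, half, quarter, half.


Beat values:
  eighth = 0.5 beats
  dotted quarter = 1.5 beats
  half = 2 beats
  quarter = 1 beat
  half = 2 beats
Sum = 0.5 + 1.5 + 2 + 1 + 2
= 7 beats


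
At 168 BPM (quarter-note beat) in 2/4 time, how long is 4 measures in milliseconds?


Working:
Quarter-note beat duration = 60000 / 168 ms
Beats per measure (2/4) = 2
One measure = 2 × 60000 / 168 = 120000 / 168 ms
4 measures = 4 × 120000 / 168 = 480000 / 168
= 2857.1 ms


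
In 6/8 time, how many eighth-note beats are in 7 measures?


Let's work it out.
Time signature 6/8: the bottom number 8 means the eighth note gets one count
The top number 6 means 6 eighth-note beats per measure
Total = 6 × 7 measures
= 42 eighth-note beats


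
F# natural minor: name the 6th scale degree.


Natural minor scale pattern: W-H-W-W-H-W-W (2-1-2-2-1-2-2 semitones)
Starting from F#:
  F# + 2 semitones → G#
  G# + 1 semitone → A
  A + 2 semitones → B
  B + 2 semitones → C#
  C# + 1 semitone → D
  D + 2 semitones → E
  E + 2 semitones → F#
Scale: F# G# A B C# D E
Degree 6 = D


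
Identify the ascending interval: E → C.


Working:
Letter names: E → C spans 6 letter names → a 6th
Semitones: E → C = 8 half-steps
A 6th of 8 semitones is a minor 6th
= minor 6th


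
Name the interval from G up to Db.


Solution.
Letter names: G → D spans 5 letter names → a 5th
Semitones: G → Db = 6 half-steps
A 5th of 6 semitones is a diminished 5th
= diminished 5th


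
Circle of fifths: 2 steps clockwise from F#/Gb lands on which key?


Each clockwise step on the circle of fifths moves up a perfect 5th
From F#/Gb: F#/Gb → Db → Ab
= Ab


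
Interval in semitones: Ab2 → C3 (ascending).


Reasoning:
Absolute semitone position = octave×12 + chromatic position
Ab2: 2×12 + 8 = 32
C3: 3×12 + 0 = 36
Difference = 36 - 32 = 4
= 4 semitones


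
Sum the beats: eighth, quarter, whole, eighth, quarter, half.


Working:
Beat values:
  eighth = 0.5 beats
  quarter = 1 beat
  whole = 4 beats
  eighth = 0.5 beats
  quarter = 1 beat
  half = 2 beats
Sum = 0.5 + 1 + 4 + 0.5 + 1 + 2
= 9 beats


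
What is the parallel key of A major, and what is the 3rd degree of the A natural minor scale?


Solution.
Parallel keys share the same tonic but differ in mode
A major → parallel is A minor
A natural minor scale: A B C D E F G
= A minor; 3rd degree = C


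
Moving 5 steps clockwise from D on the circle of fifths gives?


Each clockwise step on the circle of fifths moves up a perfect 5th
From D: D → A → E → B → F#/Gb → Db
= Db


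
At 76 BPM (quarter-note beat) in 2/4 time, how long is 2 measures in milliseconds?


Reasoning:
Quarter-note beat duration = 60000 / 76 ms
Beats per measure (2/4) = 2
One measure = 2 × 60000 / 76 = 120000 / 76 ms
2 measures = 2 × 120000 / 76 = 240000 / 76
= 3157.9 ms


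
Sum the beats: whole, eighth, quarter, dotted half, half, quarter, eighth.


Step by step:
Beat values:
  whole = 4 beats
  eighth = 0.5 beats
  quarter = 1 beat
  dotted half = 3 beats
  half = 2 beats
  quarter = 1 beat
  eighth = 0.5 beats
Sum = 4 + 0.5 + 1 + 3 + 2 + 1 + 0.5
= 12 beats


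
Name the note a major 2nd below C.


A 2nd spans 2 letter names, so from C we land on B
A major 2nd = 2 semitones below C
Spell B at that pitch: Bb
= Bb


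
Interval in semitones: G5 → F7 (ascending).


Absolute semitone position = octave×12 + chromatic position
G5: 5×12 + 7 = 67
F7: 7×12 + 5 = 89
Difference = 89 - 67 = 22
= 22 semitones


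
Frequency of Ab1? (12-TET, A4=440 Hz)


Solution.
f = 440 × 2^(n/12) where n = semitones from A4
Ab1: -37 semitones from A4
f = 440 × 2^(-37/12)
f = 51.91 Hz


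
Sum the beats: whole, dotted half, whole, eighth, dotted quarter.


Beat values:
  whole = 4 beats
  dotted half = 3 beats
  whole = 4 beats
  eighth = 0.5 beats
  dotted quarter = 1.5 beats
Sum = 4 + 3 + 4 + 0.5 + 1.5
= 13 beats


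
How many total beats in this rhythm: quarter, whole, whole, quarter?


Let's work it out.
Beat values:
  quarter = 1 beat
  whole = 4 beats
  whole = 4 beats
  quarter = 1 beat
Sum = 1 + 4 + 4 + 1
= 10 beats


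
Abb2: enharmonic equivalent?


Step by step:
Enharmonic notes sound the same pitch but are spelled with different letter names
Abb and G name the same pitch class
= G2


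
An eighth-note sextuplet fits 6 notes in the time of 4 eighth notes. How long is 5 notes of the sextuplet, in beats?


Sextuplet: 6 notes occupy the space of 4 eighth notes
Space = 4 × 1/2 = 2 beats
Each sextuplet note = 2 / 6 = 1/3 beats
5 notes = 5 × 1/3 = 5/3
= 5/3 beats


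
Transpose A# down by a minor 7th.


Step by step:
minor 7th: 7 letter names, 10 semitones
Letter: A - 6 → B
Pitch: A# - 10 semitones, spelled as a B → B#
= B#


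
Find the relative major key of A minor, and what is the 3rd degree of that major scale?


Let's work it out.
The relative major shares the key signature and is a minor 3rd above the minor tonic
A minor 3rd above A is C
→ relative major of A minor is C major
C major scale: C D E F G A B
= C major; 3rd degree = E


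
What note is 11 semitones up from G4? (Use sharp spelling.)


G4: chromatic position 7 in octave 4 → absolute = 4×12 + 7 = 55
Transpose up 11: 55 + 11 = 66
66 = 5×12 + 6 → F# in octave 5
Result = F#5


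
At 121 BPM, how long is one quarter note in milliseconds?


Let's work it out.
One quarter-note beat = 60000 / BPM = 60000 / 121 ms
Duration = 60000 / 121
= 495.9 ms


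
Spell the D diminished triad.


Reasoning:
Diminished triad = root + minor 3rd (3 semitones) + diminished 5th (6 semitones)
A triad on D stacks thirds, so the chord tones use letter names D-F-A
Root: D
Minor 3rd above D: F
Diminished 5th above D: Ab
Chord = D F Ab


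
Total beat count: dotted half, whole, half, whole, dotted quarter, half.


Beat values:
  dotted half = 3 beats
  whole = 4 beats
  half = 2 beats
  whole = 4 beats
  dotted quarter = 1.5 beats
  half = 2 beats
Sum = 3 + 4 + 2 + 4 + 1.5 + 2
= 16.5 beats


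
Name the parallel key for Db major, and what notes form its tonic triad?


Let's work it out.
Parallel keys share the same tonic but differ in mode
Db major → parallel is Db minor
Tonic triad of Db minor = Db Fb Ab
= Db minor; triad = Db Fb Ab


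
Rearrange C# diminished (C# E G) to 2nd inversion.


Working:
Root position: C# E G
2nd inversion: move root and 3rd up an octave
Bass note: G
Notes (bottom to top) = G C# E


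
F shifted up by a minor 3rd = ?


Working:
minor 3rd: 3 letter names, 3 semitones
Letter: F + 2 → A
Pitch: F + 3 semitones, spelled as an A → Ab
= Ab


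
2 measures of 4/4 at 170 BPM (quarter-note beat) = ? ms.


Working:
Quarter-note beat duration = 60000 / 170 ms
Beats per measure (4/4) = 4
One measure = 4 × 60000 / 170 = 240000 / 170 ms
2 measures = 2 × 240000 / 170 = 480000 / 170
= 2823.5 ms


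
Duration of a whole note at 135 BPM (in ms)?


One quarter-note beat = 60000 / BPM = 60000 / 135 ms
Whole note = 4 × quarter note
Duration = 4 × 60000 / 135 = 240000 / 135
= 1777.8 ms


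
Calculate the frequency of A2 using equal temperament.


Let's work it out.
f = 440 × 2^(n/12) where n = semitones from A4
A2: -24 semitones from A4
f = 440 × 2^(-24/12)
f = 110.00 Hz


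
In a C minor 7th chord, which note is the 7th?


Step by step:
Minor 7th chord = root + minor 3rd + perfect 5th + minor 7th
Seventh chords stack in thirds, so the letter names are C-E-G-B
Root: C
Minor 3rd above C: Eb
Perfect 5th above C: G
Minor 7th above C: Bb
The 7th = Bb


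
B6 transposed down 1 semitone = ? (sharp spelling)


Let's work it out.
B6: chromatic position 11 in octave 6 → absolute = 6×12 + 11 = 83
Transpose down 1: 83 - 1 = 82
82 = 6×12 + 10 → A# in octave 6
Result = A#6


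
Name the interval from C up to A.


Working:
Letter names: C → A spans 6 letter names → a 6th
Semitones: C → A = 9 half-steps
A 6th of 9 semitones is a major 6th
= major 6th


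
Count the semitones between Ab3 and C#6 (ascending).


Solution.
Absolute semitone position = octave×12 + chromatic position
Ab3: 3×12 + 8 = 44
C#6: 6×12 + 1 = 73
Difference = 73 - 44 = 29
= 29 semitones


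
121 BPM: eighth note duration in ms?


Working:
One quarter-note beat = 60000 / BPM = 60000 / 121 ms
Eighth note = 1/2 × quarter note
Duration = 1/2 × 60000 / 121 = 30000 / 121
= 247.9 ms


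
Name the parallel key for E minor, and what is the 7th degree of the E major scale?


Step by step:
Parallel keys share the same tonic but differ in mode
E minor → parallel is E major
E major scale: E F# G# A B C# D#
= E major; 7th degree = D#


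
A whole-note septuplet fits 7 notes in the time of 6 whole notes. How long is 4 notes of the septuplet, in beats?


Working:
Septuplet: 7 notes occupy the space of 6 whole notes
Space = 6 × 4 = 24 beats
Each septuplet note = 24 / 7 = 24/7 beats
4 notes = 4 × 24/7 = 96/7
= 96/7 beats


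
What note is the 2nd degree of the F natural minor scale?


Reasoning:
Natural minor scale pattern: W-H-W-W-H-W-W (2-1-2-2-1-2-2 semitones)
Starting from F:
  F + 2 semitones → G
  G + 1 semitone → Ab
  Ab + 2 semitones → Bb
  Bb + 2 semitones → C
  C + 1 semitone → Db
  Db + 2 semitones → Eb
  Eb + 2 semitones → F
Scale: F G Ab Bb C Db Eb
Degree 2 = G


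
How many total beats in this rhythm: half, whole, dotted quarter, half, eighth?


Working:
Beat values:
  half = 2 beats
  whole = 4 beats
  dotted quarter = 1.5 beats
  half = 2 beats
  eighth = 0.5 beats
Sum = 2 + 4 + 1.5 + 2 + 0.5
= 10 beats


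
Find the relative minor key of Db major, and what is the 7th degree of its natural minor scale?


The relative minor shares the major's key signature and starts on its 6th degree
6th degree = a major 6th above the tonic; a major 6th above Db is Bb
→ relative minor of Db major is Bb minor
Bb natural minor scale: Bb C Db Eb F Gb Ab
= Bb minor; 7th degree = Ab


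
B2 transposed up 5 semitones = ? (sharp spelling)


Reasoning:
B2: chromatic position 11 in octave 2 → absolute = 2×12 + 11 = 35
Transpose up 5: 35 + 5 = 40
40 = 3×12 + 4 → E in octave 3
Result = E3


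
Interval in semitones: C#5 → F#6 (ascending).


Absolute semitone position = octave×12 + chromatic position
C#5: 5×12 + 1 = 61
F#6: 6×12 + 6 = 78
Difference = 78 - 61 = 17
= 17 semitones


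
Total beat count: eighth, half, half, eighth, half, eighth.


Working:
Beat values:
  eighth = 0.5 beats
  half = 2 beats
  half = 2 beats
  eighth = 0.5 beats
  half = 2 beats
  eighth = 0.5 beats
Sum = 0.5 + 2 + 2 + 0.5 + 2 + 0.5
= 7.5 beats


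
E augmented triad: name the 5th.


Reasoning:
Augmented triad = root + major 3rd (4 semitones) + augmented 5th (8 semitones)
A triad on E stacks thirds, so the chord tones use letter names E-G-B
Root: E
Major 3rd above E: G#
Augmented 5th above E: B#
The 5th = B#


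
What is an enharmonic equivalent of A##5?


Step by step:
Enharmonic notes sound the same pitch but are spelled with different letter names
A## and B name the same pitch class
= B5


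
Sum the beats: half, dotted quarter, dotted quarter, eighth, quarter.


Working:
Beat values:
  half = 2 beats
  dotted quarter = 1.5 beats
  dotted quarter = 1.5 beats
  eighth = 0.5 beats
  quarter = 1 beat
Sum = 2 + 1.5 + 1.5 + 0.5 + 1
= 6.5 beats


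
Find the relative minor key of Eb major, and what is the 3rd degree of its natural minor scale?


Solution.
The relative minor shares the major's key signature and starts on its 6th degree
6th degree = a major 6th above the tonic; a major 6th above Eb is C
→ relative minor of Eb major is C minor
C natural minor scale: C D Eb F G Ab Bb
= C minor; 3rd degree = Eb


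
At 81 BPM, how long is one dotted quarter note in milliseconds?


Let's work it out.
One quarter-note beat = 60000 / BPM = 60000 / 81 ms
Dotted quarter note = 3/2 × quarter note
Duration = 3/2 × 60000 / 81 = 90000 / 81
= 1111.1 ms


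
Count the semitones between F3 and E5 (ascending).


Absolute semitone position = octave×12 + chromatic position
F3: 3×12 + 5 = 41
E5: 5×12 + 4 = 64
Difference = 64 - 41 = 23
= 23 semitones


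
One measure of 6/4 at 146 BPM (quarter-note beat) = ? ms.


Working:
Quarter-note beat duration = 60000 / 146 ms
Beats per measure (6/4) = 6
One measure = 6 × 60000 / 146 = 360000 / 146 ms
= 2465.8 ms


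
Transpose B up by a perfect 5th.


perfect 5th: 5 letter names, 7 semitones
Letter: B + 4 → F
Pitch: B + 7 semitones, spelled as an F → F#
= F#


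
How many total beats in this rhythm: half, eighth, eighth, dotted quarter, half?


Step by step:
Beat values:
  half = 2 beats
  eighth = 0.5 beats
  eighth = 0.5 beats
  dotted quarter = 1.5 beats
  half = 2 beats
Sum = 2 + 0.5 + 0.5 + 1.5 + 2
= 6.5 beats


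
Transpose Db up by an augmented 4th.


Let's work it out.
augmented 4th: 4 letter names, 6 semitones
Letter: D + 3 → G
Pitch: Db + 6 semitones, spelled as a G → G
= G
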